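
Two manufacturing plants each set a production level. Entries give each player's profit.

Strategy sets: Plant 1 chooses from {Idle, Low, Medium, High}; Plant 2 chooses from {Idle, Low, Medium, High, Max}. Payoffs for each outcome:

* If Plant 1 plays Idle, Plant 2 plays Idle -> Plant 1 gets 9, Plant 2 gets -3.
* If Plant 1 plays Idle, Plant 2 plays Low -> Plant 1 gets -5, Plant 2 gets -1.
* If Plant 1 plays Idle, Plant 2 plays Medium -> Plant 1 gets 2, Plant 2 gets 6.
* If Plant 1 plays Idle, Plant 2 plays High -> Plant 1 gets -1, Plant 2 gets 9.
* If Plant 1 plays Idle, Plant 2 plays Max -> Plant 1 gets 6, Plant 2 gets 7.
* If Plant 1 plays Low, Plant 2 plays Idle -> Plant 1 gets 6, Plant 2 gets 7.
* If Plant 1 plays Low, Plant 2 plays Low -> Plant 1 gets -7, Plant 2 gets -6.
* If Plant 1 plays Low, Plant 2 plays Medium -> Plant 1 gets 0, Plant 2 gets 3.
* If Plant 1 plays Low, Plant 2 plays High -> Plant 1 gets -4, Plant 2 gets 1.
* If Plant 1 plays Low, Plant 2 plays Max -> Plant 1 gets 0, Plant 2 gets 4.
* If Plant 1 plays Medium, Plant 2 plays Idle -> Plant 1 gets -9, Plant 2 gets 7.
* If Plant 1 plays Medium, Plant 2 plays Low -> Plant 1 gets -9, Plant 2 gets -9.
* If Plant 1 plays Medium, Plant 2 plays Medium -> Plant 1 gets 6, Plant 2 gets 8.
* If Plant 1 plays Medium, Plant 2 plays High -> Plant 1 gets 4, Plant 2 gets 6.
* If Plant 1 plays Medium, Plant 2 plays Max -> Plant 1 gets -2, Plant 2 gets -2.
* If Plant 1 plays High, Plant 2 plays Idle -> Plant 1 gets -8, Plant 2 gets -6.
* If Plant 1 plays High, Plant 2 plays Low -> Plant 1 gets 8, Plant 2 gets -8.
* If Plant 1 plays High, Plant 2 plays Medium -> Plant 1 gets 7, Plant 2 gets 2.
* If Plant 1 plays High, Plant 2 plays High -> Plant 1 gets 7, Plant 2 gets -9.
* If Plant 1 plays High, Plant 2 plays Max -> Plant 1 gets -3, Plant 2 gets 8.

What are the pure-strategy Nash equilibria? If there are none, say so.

none

(Idle, Idle): Plant 2 can switch to Low (-3 → -1). Not NE.
(Idle, Low): Plant 1 can switch to High (-5 → 8). Not NE.
(Idle, Medium): Plant 1 can switch to Medium (2 → 6). Not NE.
(Idle, High): Plant 1 can switch to Medium (-1 → 4). Not NE.
(Idle, Max): Plant 2 can switch to High (7 → 9). Not NE.
(Low, Idle): Plant 1 can switch to Idle (6 → 9). Not NE.
(Low, Low): Plant 1 can switch to Idle (-7 → -5). Not NE.
(Low, Medium): Plant 1 can switch to Idle (0 → 2). Not NE.
(Low, High): Plant 1 can switch to Idle (-4 → -1). Not NE.
(Low, Max): Plant 1 can switch to Idle (0 → 6). Not NE.
(The remaining 10 profiles each have a profitable deviation by the same check.)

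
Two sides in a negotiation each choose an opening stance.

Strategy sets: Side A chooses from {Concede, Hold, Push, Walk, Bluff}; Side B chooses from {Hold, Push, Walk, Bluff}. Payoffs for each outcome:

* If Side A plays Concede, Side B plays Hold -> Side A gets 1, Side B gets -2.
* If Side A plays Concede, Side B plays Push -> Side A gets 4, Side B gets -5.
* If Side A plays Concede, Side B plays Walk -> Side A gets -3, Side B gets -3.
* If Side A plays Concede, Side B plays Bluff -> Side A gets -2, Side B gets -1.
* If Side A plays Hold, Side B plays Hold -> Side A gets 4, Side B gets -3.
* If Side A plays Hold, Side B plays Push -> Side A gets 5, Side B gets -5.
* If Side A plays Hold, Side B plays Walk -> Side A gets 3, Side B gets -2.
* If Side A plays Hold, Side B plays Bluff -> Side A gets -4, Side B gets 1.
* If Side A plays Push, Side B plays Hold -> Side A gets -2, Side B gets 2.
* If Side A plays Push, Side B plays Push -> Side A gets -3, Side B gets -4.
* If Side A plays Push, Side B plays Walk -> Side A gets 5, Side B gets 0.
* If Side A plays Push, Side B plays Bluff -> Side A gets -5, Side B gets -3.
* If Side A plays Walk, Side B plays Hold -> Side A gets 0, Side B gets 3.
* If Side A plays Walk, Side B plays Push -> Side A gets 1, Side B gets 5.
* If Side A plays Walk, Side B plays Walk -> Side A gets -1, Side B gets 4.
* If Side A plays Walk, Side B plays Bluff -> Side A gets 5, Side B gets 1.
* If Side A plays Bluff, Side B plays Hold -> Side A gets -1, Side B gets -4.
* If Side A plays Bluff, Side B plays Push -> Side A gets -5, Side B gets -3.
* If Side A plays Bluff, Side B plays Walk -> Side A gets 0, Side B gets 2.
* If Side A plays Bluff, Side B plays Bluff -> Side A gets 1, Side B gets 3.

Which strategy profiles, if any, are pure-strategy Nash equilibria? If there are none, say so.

none

Side A against Hold: payoffs 1, 4, -2, 0, -1 → best response Hold.
Side A against Push: payoffs 4, 5, -3, 1, -5 → best response Hold.
Side A against Walk: payoffs -3, 3, 5, -1, 0 → best response Push.
Side A against Bluff: payoffs -2, -4, -5, 5, 1 → best response Walk.
Side B against Concede: payoffs -2, -5, -3, -1 → best response Bluff.
Side B against Hold: payoffs -3, -5, -2, 1 → best response Bluff.
Side B against Push: payoffs 2, -4, 0, -3 → best response Hold.
Side B against Walk: payoffs 3, 5, 4, 1 → best response Push.
Side B against Bluff: payoffs -4, -3, 2, 3 → best response Bluff.
No profile is a mutual best response for all players.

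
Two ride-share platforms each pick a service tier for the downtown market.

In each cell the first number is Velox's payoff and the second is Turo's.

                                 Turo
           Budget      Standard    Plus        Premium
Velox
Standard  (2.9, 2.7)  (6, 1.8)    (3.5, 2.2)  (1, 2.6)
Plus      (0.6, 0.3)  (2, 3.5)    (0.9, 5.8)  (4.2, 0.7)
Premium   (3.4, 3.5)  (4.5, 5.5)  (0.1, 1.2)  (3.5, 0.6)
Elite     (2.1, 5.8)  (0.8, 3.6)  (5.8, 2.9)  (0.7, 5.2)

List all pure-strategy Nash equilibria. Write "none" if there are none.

(Standard, Budget): Velox can switch to Premium (2.9 → 3.4). Not NE.
(Standard, Standard): Turo can switch to Budget (1.8 → 2.7). Not NE.
(Standard, Plus): Velox can switch to Elite (3.5 → 5.8). Not NE.
(Standard, Premium): Velox can switch to Plus (1 → 4.2). Not NE.
(Plus, Budget): Velox can switch to Standard (0.6 → 2.9). Not NE.
(Plus, Standard): Velox can switch to Standard (2 → 6). Not NE.
(Plus, Plus): Velox can switch to Standard (0.9 → 3.5). Not NE.
(Plus, Premium): Turo can switch to Standard (0.7 → 3.5). Not NE.
(Premium, Budget): Turo can switch to Standard (3.5 → 5.5). Not NE.
(Premium, Standard): Velox can switch to Standard (4.5 → 6). Not NE.
(The remaining 6 profiles each have a profitable deviation by the same check.)

none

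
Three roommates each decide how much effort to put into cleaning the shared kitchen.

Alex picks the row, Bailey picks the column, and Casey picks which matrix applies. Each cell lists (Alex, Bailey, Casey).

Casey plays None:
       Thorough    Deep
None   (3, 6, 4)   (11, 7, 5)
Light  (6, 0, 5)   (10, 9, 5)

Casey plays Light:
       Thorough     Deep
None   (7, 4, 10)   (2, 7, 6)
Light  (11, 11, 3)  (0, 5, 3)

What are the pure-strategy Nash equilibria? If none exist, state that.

(None, Deep, Light)

Alex against (Thorough, None): payoffs 3, 6 → best response Light.
Alex against (Thorough, Light): payoffs 7, 11 → best response Light.
Alex against (Deep, None): payoffs 11, 10 → best response None.
Alex against (Deep, Light): payoffs 2, 0 → best response None.
Bailey against (None, None): payoffs 6, 7 → best response Deep.
Bailey against (None, Light): payoffs 4, 7 → best response Deep.
Bailey against (Light, None): payoffs 0, 9 → best response Deep.
Bailey against (Light, Light): payoffs 11, 5 → best response Thorough.
Casey against (None, Thorough): payoffs 4, 10 → best response Light.
Casey against (None, Deep): payoffs 5, 6 → best response Light.
Casey against (Light, Thorough): payoffs 5, 3 → best response None.
Casey against (Light, Deep): payoffs 5, 3 → best response None.
Mutual best responses: (None, Deep, Light).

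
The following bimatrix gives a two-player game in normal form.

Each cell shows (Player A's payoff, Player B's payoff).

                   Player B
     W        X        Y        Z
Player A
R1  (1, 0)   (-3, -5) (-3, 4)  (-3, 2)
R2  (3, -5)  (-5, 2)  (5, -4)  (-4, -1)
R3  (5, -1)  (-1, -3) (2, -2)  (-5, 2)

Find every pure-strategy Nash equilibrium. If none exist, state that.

Check each profile: it is a Nash equilibrium iff no player can strictly gain by switching unilaterally.
(R1, W): Player A can switch to R2 (1 → 3). Not NE.
(R1, X): Player A can switch to R3 (-3 → -1). Not NE.
(R1, Y): Player A can switch to R2 (-3 → 5). Not NE.
(R1, Z): Player B can switch to Y (2 → 4). Not NE.
(R2, W): Player A can switch to R3 (3 → 5). Not NE.
(R2, X): Player A can switch to R1 (-5 → -3). Not NE.
(R2, Y): Player B can switch to X (-4 → 2). Not NE.
(R2, Z): Player A can switch to R1 (-4 → -3). Not NE.
(R3, W): Player B can switch to Z (-1 → 2). Not NE.
(R3, X): Player B can switch to W (-3 → -1). Not NE.
(R3, Y): Player A can switch to R2 (2 → 5). Not NE.
(R3, Z): Player A can switch to R1 (-5 → -3). Not NE.

There is no pure-strategy Nash equilibrium.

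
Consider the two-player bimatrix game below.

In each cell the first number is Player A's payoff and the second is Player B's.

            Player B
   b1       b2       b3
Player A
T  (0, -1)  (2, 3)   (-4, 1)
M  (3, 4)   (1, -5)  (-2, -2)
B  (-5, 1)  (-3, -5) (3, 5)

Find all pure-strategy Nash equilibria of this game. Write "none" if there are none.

(T, b1): Player A can switch to M (0 → 3). Not NE.
(T, b2): Player A gets 2, best alternative 1; Player B gets 3, best alternative 1. No profitable deviation — NE.
(T, b3): Player A can switch to M (-4 → -2). Not NE.
(M, b1): Player A gets 3, best alternative 0; Player B gets 4, best alternative -2. No profitable deviation — NE.
(M, b2): Player A can switch to T (1 → 2). Not NE.
(M, b3): Player A can switch to B (-2 → 3). Not NE.
(B, b1): Player A can switch to T (-5 → 0). Not NE.
(B, b2): Player A can switch to T (-3 → 2). Not NE.
(B, b3): Player A gets 3, best alternative -2; Player B gets 5, best alternative 1. No profitable deviation — NE.

Pure-strategy Nash equilibria: (T, b2), (M, b1), (B, b3)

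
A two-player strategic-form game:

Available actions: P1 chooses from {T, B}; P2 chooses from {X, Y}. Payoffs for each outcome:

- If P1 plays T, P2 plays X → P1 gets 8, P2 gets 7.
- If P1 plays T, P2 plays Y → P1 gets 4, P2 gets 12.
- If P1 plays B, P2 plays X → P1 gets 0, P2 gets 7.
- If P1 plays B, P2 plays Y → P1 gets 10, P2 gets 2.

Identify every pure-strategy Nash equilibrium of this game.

none

P1 against X: payoffs 8, 0 → best response T.
P1 against Y: payoffs 4, 10 → best response B.
P2 against T: payoffs 7, 12 → best response Y.
P2 against B: payoffs 7, 2 → best response X.
No profile is a mutual best response for all players.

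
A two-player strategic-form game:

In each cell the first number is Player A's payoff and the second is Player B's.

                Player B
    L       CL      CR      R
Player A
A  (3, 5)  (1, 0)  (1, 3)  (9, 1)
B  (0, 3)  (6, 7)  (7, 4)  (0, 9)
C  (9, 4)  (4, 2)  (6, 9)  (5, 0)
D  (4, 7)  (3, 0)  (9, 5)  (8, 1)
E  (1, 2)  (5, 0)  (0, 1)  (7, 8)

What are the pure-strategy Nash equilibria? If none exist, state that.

There is no pure-strategy Nash equilibrium.

Player A against L: payoffs 3, 0, 9, 4, 1 → best response C.
Player A against CL: payoffs 1, 6, 4, 3, 5 → best response B.
Player A against CR: payoffs 1, 7, 6, 9, 0 → best response D.
Player A against R: payoffs 9, 0, 5, 8, 7 → best response A.
Player B against A: payoffs 5, 0, 3, 1 → best response L.
Player B against B: payoffs 3, 7, 4, 9 → best response R.
Player B against C: payoffs 4, 2, 9, 0 → best response CR.
Player B against D: payoffs 7, 0, 5, 1 → best response L.
Player B against E: payoffs 2, 0, 1, 8 → best response R.
No profile is a mutual best response for all players.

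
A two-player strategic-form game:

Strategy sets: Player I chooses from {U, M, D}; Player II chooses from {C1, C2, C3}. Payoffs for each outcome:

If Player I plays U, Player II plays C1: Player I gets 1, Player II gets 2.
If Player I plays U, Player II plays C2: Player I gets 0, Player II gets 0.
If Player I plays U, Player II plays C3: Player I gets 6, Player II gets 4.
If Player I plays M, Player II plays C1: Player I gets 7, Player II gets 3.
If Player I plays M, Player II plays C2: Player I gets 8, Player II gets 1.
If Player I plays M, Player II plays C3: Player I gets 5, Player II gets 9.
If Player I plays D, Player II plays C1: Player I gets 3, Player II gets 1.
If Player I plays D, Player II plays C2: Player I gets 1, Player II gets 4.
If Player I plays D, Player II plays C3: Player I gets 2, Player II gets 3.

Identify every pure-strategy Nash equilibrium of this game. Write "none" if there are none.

The unique pure-strategy Nash equilibrium is (U, C3).

Mark each player's best response to every combination of opponents' strategies; a profile where every player is best-responding is a pure Nash equilibrium.
Player I against C1: payoffs 1, 7, 3 → best response M.
Player I against C2: payoffs 0, 8, 1 → best response M.
Player I against C3: payoffs 6, 5, 2 → best response U.
Player II against U: payoffs 2, 0, 4 → best response C3.
Player II against M: payoffs 3, 1, 9 → best response C3.
Player II against D: payoffs 1, 4, 3 → best response C2.
Mutual best responses: (U, C3).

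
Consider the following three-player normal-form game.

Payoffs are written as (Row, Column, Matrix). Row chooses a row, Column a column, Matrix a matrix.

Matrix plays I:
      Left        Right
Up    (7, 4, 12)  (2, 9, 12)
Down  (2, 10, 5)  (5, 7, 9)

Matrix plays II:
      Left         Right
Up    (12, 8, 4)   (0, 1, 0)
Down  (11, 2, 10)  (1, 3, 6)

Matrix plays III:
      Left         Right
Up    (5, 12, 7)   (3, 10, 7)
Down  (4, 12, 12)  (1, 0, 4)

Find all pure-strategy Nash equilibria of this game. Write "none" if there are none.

(Up, Left, I): Column can switch to Right (4 → 9). Not NE.
(Up, Left, II): Matrix can switch to I (4 → 12). Not NE.
(Up, Left, III): Matrix can switch to I (7 → 12). Not NE.
(Up, Right, I): Row can switch to Down (2 → 5). Not NE.
(Up, Right, II): Row can switch to Down (0 → 1). Not NE.
(Up, Right, III): Column can switch to Left (10 → 12). Not NE.
(Down, Left, I): Row can switch to Up (2 → 7). Not NE.
(Down, Left, II): Row can switch to Up (11 → 12). Not NE.
(Down, Left, III): Row can switch to Up (4 → 5). Not NE.
(Down, Right, I): Column can switch to Left (7 → 10). Not NE.
(The remaining 2 profiles each have a profitable deviation by the same check.)

This game has no pure Nash equilibrium.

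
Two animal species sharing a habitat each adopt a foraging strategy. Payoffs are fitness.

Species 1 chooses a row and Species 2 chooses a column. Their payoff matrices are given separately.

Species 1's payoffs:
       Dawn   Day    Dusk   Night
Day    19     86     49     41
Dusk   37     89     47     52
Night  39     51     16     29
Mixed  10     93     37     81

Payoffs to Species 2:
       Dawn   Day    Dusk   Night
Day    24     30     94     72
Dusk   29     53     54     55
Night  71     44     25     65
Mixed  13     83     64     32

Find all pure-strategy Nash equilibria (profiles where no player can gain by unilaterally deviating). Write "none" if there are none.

(Day, Dawn): Species 1 can switch to Dusk (19 → 37). Not NE.
(Day, Day): Species 1 can switch to Dusk (86 → 89). Not NE.
(Day, Dusk): Species 1 gets 49, best alternative 47; Species 2 gets 94, best alternative 72. No profitable deviation — NE.
(Day, Night): Species 1 can switch to Dusk (41 → 52). Not NE.
(Dusk, Dawn): Species 1 can switch to Night (37 → 39). Not NE.
(Dusk, Day): Species 1 can switch to Mixed (89 → 93). Not NE.
(Dusk, Dusk): Species 1 can switch to Day (47 → 49). Not NE.
(Dusk, Night): Species 1 can switch to Mixed (52 → 81). Not NE.
(Night, Dawn): Species 1 gets 39, best alternative 37; Species 2 gets 71, best alternative 65. No profitable deviation — NE.
(Night, Day): Species 1 can switch to Day (51 → 86). Not NE.
(Night, Dusk): Species 1 can switch to Day (16 → 49). Not NE.
(Night, Night): Species 1 can switch to Day (29 → 41). Not NE.
(Mixed, Dawn): Species 1 can switch to Day (10 → 19). Not NE.
(Mixed, Day): Species 1 gets 93, best alternative 89; Species 2 gets 83, best alternative 64. No profitable deviation — NE.
(Mixed, Dusk): Species 1 can switch to Day (37 → 49). Not NE.
(The remaining 1 profile has a profitable deviation by the same check.)

Pure-strategy Nash equilibria: (Day, Dusk); (Night, Dawn); (Mixed, Day)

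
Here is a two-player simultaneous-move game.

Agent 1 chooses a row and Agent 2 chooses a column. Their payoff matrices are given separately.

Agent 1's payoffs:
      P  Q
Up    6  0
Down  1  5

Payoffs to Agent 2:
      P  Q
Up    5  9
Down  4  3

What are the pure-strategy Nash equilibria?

Mark each player's best response to every combination of opponents' strategies; a profile where every player is best-responding is a pure Nash equilibrium.
Agent 1 against P: payoffs 6, 1 → best response Up.
Agent 1 against Q: payoffs 0, 5 → best response Down.
Agent 2 against Up: payoffs 5, 9 → best response Q.
Agent 2 against Down: payoffs 4, 3 → best response P.
No profile is a mutual best response for all players.

There is no pure-strategy Nash equilibrium.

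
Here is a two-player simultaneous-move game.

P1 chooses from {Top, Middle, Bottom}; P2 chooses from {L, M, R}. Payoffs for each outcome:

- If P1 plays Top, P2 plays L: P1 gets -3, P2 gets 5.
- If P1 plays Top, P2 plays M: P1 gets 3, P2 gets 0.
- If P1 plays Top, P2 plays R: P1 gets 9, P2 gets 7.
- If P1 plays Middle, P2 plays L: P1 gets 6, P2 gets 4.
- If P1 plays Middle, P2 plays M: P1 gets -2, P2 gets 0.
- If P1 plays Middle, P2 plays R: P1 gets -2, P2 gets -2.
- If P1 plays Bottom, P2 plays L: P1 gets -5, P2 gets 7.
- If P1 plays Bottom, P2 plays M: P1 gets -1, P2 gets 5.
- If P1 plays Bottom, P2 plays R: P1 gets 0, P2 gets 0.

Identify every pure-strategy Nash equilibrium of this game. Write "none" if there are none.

(Top, L): P1 can switch to Middle (-3 → 6). Not NE.
(Top, M): P2 can switch to L (0 → 5). Not NE.
(Top, R): P1 gets 9, best alternative 0; P2 gets 7, best alternative 5. No profitable deviation — NE.
(Middle, L): P1 gets 6, best alternative -3; P2 gets 4, best alternative 0. No profitable deviation — NE.
(Middle, M): P1 can switch to Top (-2 → 3). Not NE.
(Middle, R): P1 can switch to Top (-2 → 9). Not NE.
(Bottom, L): P1 can switch to Top (-5 → -3). Not NE.
(Bottom, M): P1 can switch to Top (-1 → 3). Not NE.
(The remaining 1 profile has a profitable deviation by the same check.)

The pure Nash equilibria are (Top, R), (Middle, L).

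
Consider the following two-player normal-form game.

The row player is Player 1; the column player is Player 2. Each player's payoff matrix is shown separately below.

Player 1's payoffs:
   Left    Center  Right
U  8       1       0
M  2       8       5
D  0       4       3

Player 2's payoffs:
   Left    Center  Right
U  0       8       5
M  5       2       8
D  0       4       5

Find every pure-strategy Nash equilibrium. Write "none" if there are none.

For each player, find the best response to each opponent profile; mutual best responses are the pure NE.
Player 1 against Left: payoffs 8, 2, 0 → best response U.
Player 1 against Center: payoffs 1, 8, 4 → best response M.
Player 1 against Right: payoffs 0, 5, 3 → best response M.
Player 2 against U: payoffs 0, 8, 5 → best response Center.
Player 2 against M: payoffs 5, 2, 8 → best response Right.
Player 2 against D: payoffs 0, 4, 5 → best response Right.
Mutual best responses: (M, Right).

Pure NE: (M, Right)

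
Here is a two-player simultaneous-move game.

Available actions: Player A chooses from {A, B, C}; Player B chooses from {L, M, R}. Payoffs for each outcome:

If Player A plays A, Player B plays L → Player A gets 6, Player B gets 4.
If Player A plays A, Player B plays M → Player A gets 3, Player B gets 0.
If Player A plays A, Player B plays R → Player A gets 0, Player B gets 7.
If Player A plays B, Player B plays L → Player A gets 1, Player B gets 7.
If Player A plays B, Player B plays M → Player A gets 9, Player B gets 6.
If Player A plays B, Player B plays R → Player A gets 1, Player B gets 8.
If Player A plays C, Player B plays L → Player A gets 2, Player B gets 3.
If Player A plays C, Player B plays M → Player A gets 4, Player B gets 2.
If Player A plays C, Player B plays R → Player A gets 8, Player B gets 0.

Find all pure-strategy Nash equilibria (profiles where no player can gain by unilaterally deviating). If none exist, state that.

Player A against L: payoffs 6, 1, 2 → best response A.
Player A against M: payoffs 3, 9, 4 → best response B.
Player A against R: payoffs 0, 1, 8 → best response C.
Player B against A: payoffs 4, 0, 7 → best response R.
Player B against B: payoffs 7, 6, 8 → best response R.
Player B against C: payoffs 3, 2, 0 → best response L.
No profile is a mutual best response for all players.

No pure-strategy Nash equilibrium.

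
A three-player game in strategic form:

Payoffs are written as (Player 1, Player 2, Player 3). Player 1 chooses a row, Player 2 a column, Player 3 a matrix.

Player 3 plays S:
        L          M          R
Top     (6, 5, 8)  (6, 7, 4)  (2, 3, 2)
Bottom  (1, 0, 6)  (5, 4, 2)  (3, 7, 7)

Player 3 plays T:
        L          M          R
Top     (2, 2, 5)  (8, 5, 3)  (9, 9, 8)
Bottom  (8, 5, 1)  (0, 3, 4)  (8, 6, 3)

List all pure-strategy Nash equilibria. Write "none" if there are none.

Check each profile: it is a Nash equilibrium iff no player can strictly gain by switching unilaterally.
(Top, L, S): Player 2 can switch to M (5 → 7). Not NE.
(Top, L, T): Player 1 can switch to Bottom (2 → 8). Not NE.
(Top, M, S): Player 1 gets 6, best alternative 5; Player 2 gets 7, best alternative 5; Player 3 gets 4, best alternative 3. No profitable deviation — NE.
(Top, M, T): Player 2 can switch to R (5 → 9). Not NE.
(Top, R, S): Player 1 can switch to Bottom (2 → 3). Not NE.
(Top, R, T): Player 1 gets 9, best alternative 8; Player 2 gets 9, best alternative 5; Player 3 gets 8, best alternative 2. No profitable deviation — NE.
(Bottom, L, S): Player 1 can switch to Top (1 → 6). Not NE.
(Bottom, L, T): Player 2 can switch to R (5 → 6). Not NE.
(Bottom, R, S): Player 1 gets 3, best alternative 2; Player 2 gets 7, best alternative 4; Player 3 gets 7, best alternative 3. No profitable deviation — NE.
(The remaining 3 profiles each have a profitable deviation by the same check.)

(Top, M, S), (Top, R, T), (Bottom, R, S)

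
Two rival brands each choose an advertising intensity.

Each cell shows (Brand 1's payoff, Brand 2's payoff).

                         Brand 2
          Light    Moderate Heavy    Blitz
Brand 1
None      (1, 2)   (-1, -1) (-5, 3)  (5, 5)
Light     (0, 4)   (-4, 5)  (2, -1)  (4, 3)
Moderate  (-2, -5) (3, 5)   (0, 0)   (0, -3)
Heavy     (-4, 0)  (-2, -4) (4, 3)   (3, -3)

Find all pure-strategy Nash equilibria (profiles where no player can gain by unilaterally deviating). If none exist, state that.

The pure Nash equilibria are (None, Blitz) and (Moderate, Moderate) and (Heavy, Heavy).

Brand 1 against Light: payoffs 1, 0, -2, -4 → best response None.
Brand 1 against Moderate: payoffs -1, -4, 3, -2 → best response Moderate.
Brand 1 against Heavy: payoffs -5, 2, 0, 4 → best response Heavy.
Brand 1 against Blitz: payoffs 5, 4, 0, 3 → best response None.
Brand 2 against None: payoffs 2, -1, 3, 5 → best response Blitz.
Brand 2 against Light: payoffs 4, 5, -1, 3 → best response Moderate.
Brand 2 against Moderate: payoffs -5, 5, 0, -3 → best response Moderate.
Brand 2 against Heavy: payoffs 0, -4, 3, -3 → best response Heavy.
Mutual best responses: (None, Blitz); (Moderate, Moderate); (Heavy, Heavy).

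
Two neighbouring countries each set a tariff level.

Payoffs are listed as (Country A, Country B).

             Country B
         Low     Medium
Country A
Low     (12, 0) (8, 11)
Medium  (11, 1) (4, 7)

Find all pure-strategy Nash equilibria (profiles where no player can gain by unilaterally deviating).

Pure NE: (Low, Medium)

Country A against Low: payoffs 12, 11 → best response Low.
Country A against Medium: payoffs 8, 4 → best response Low.
Country B against Low: payoffs 0, 11 → best response Medium.
Country B against Medium: payoffs 1, 7 → best response Medium.
Mutual best responses: (Low, Medium).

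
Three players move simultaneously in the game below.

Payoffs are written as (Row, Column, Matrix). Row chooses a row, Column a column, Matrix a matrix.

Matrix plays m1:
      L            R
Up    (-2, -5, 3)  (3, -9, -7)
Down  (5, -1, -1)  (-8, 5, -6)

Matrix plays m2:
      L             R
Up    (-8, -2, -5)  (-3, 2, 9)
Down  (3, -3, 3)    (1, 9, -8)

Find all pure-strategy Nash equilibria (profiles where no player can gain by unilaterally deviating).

(Up, L, m1): Row can switch to Down (-2 → 5). Not NE.
(Up, L, m2): Row can switch to Down (-8 → 3). Not NE.
(Up, R, m1): Column can switch to L (-9 → -5). Not NE.
(Up, R, m2): Row can switch to Down (-3 → 1). Not NE.
(Down, L, m1): Column can switch to R (-1 → 5). Not NE.
(Down, L, m2): Column can switch to R (-3 → 9). Not NE.
(The remaining 2 profiles each have a profitable deviation by the same check.)

none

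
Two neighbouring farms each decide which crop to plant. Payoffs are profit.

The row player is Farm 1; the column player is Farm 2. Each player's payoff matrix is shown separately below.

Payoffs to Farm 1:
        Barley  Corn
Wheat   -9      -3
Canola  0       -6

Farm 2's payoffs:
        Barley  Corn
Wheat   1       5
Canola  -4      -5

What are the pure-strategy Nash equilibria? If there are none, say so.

(Wheat, Corn) and (Canola, Barley)

(Wheat, Barley): Farm 1 can switch to Canola (-9 → 0). Not NE.
(Wheat, Corn): Farm 1 gets -3, best alternative -6; Farm 2 gets 5, best alternative 1. No profitable deviation — NE.
(Canola, Barley): Farm 1 gets 0, best alternative -9; Farm 2 gets -4, best alternative -5. No profitable deviation — NE.
(Canola, Corn): Farm 1 can switch to Wheat (-6 → -3). Not NE.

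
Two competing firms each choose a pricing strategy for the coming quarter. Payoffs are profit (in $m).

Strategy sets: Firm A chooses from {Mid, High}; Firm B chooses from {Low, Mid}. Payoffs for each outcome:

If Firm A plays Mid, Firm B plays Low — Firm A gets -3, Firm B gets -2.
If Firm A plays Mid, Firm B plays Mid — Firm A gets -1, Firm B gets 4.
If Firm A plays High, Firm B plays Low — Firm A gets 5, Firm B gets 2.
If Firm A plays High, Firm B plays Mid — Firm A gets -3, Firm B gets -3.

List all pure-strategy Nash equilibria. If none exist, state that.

Firm A against Low: payoffs -3, 5 → best response High.
Firm A against Mid: payoffs -1, -3 → best response Mid.
Firm B against Mid: payoffs -2, 4 → best response Mid.
Firm B against High: payoffs 2, -3 → best response Low.
Mutual best responses: (Mid, Mid); (High, Low).

The pure Nash equilibria are (Mid, Mid); (High, Low).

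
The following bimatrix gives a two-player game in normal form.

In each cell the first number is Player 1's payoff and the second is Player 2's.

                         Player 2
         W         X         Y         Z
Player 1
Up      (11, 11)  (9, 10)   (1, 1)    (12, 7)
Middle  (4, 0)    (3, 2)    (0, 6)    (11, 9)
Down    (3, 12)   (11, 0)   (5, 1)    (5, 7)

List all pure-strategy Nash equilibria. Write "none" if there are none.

Check each profile: it is a Nash equilibrium iff no player can strictly gain by switching unilaterally.
(Up, W): Player 1 gets 11, best alternative 4; Player 2 gets 11, best alternative 10. No profitable deviation — NE.
(Up, X): Player 1 can switch to Down (9 → 11). Not NE.
(Up, Y): Player 1 can switch to Down (1 → 5). Not NE.
(Up, Z): Player 2 can switch to W (7 → 11). Not NE.
(Middle, W): Player 1 can switch to Up (4 → 11). Not NE.
(Middle, X): Player 1 can switch to Up (3 → 9). Not NE.
(Middle, Y): Player 1 can switch to Up (0 → 1). Not NE.
(Middle, Z): Player 1 can switch to Up (11 → 12). Not NE.
(Down, W): Player 1 can switch to Up (3 → 11). Not NE.
(Down, X): Player 2 can switch to W (0 → 12). Not NE.
(Down, Y): Player 2 can switch to W (1 → 12). Not NE.
(The remaining 1 profile has a profitable deviation by the same check.)

The unique pure-strategy Nash equilibrium is (Up, W).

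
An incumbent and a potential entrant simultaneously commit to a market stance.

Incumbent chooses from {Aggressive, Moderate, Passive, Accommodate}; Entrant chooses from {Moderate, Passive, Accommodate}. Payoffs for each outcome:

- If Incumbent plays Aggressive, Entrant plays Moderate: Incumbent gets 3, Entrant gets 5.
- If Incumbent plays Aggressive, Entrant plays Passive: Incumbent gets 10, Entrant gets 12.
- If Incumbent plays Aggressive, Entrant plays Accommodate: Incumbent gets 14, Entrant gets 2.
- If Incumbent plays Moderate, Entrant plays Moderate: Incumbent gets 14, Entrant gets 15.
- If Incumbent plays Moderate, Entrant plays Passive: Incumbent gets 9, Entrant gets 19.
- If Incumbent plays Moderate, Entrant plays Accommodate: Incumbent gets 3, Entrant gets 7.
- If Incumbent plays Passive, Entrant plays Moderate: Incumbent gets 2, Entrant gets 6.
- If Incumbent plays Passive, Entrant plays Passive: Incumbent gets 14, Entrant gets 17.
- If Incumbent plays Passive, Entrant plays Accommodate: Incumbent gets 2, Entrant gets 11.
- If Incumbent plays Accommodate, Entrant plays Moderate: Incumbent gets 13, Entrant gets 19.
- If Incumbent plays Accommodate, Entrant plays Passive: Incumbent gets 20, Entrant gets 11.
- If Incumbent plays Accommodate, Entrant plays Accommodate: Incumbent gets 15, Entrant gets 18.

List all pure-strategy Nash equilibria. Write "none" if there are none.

There is no pure-strategy Nash equilibrium.

Incumbent against Moderate: payoffs 3, 14, 2, 13 → best response Moderate.
Incumbent against Passive: payoffs 10, 9, 14, 20 → best response Accommodate.
Incumbent against Accommodate: payoffs 14, 3, 2, 15 → best response Accommodate.
Entrant against Aggressive: payoffs 5, 12, 2 → best response Passive.
Entrant against Moderate: payoffs 15, 19, 7 → best response Passive.
Entrant against Passive: payoffs 6, 17, 11 → best response Passive.
Entrant against Accommodate: payoffs 19, 11, 18 → best response Moderate.
No profile is a mutual best response for all players.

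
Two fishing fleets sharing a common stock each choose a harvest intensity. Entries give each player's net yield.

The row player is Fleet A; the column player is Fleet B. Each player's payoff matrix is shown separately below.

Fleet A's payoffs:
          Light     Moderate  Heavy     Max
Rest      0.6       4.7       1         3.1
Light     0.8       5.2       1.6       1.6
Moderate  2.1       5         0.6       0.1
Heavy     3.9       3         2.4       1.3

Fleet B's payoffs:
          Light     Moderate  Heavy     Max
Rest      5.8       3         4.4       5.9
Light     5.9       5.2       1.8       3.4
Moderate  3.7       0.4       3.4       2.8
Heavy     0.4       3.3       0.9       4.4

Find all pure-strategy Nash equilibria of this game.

Pure NE: (Rest, Max)

Mark each player's best response to every combination of opponents' strategies; a profile where every player is best-responding is a pure Nash equilibrium.
Fleet A against Light: payoffs 0.6, 0.8, 2.1, 3.9 → best response Heavy.
Fleet A against Moderate: payoffs 4.7, 5.2, 5, 3 → best response Light.
Fleet A against Heavy: payoffs 1, 1.6, 0.6, 2.4 → best response Heavy.
Fleet A against Max: payoffs 3.1, 1.6, 0.1, 1.3 → best response Rest.
Fleet B against Rest: payoffs 5.8, 3, 4.4, 5.9 → best response Max.
Fleet B against Light: payoffs 5.9, 5.2, 1.8, 3.4 → best response Light.
Fleet B against Moderate: payoffs 3.7, 0.4, 3.4, 2.8 → best response Light.
Fleet B against Heavy: payoffs 0.4, 3.3, 0.9, 4.4 → best response Max.
Mutual best responses: (Rest, Max).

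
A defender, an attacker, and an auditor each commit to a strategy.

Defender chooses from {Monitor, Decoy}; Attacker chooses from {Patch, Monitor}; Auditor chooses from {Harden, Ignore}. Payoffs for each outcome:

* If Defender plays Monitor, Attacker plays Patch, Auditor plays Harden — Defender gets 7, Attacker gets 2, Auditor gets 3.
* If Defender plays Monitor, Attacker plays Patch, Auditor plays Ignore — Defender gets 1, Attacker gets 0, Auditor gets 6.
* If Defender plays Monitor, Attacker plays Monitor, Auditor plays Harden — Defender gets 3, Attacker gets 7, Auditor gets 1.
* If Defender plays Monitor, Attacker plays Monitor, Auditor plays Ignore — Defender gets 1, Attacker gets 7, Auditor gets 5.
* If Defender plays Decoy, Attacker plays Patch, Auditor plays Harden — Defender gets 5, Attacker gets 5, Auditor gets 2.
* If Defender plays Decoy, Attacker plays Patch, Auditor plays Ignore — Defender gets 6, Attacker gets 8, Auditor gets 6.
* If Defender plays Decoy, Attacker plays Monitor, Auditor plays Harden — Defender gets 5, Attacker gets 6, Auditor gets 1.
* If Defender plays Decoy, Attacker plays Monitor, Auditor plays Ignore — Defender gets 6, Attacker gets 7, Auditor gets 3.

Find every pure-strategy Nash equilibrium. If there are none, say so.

Check each profile: it is a Nash equilibrium iff no player can strictly gain by switching unilaterally.
(Monitor, Patch, Harden): Attacker can switch to Monitor (2 → 7). Not NE.
(Monitor, Patch, Ignore): Defender can switch to Decoy (1 → 6). Not NE.
(Monitor, Monitor, Harden): Defender can switch to Decoy (3 → 5). Not NE.
(Monitor, Monitor, Ignore): Defender can switch to Decoy (1 → 6). Not NE.
(Decoy, Patch, Harden): Defender can switch to Monitor (5 → 7). Not NE.
(Decoy, Patch, Ignore): Defender gets 6, best alternative 1; Attacker gets 8, best alternative 7; Auditor gets 6, best alternative 2. No profitable deviation — NE.
(Decoy, Monitor, Harden): Auditor can switch to Ignore (1 → 3). Not NE.
(Decoy, Monitor, Ignore): Attacker can switch to Patch (7 → 8). Not NE.

Pure NE: (Decoy, Patch, Ignore)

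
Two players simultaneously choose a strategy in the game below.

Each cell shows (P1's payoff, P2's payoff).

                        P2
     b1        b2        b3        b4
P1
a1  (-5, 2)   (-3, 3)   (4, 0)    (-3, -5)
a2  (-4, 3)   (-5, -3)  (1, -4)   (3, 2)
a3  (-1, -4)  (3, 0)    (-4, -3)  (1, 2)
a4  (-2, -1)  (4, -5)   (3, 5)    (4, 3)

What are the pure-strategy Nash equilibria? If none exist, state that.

P1 against b1: payoffs -5, -4, -1, -2 → best response a3.
P1 against b2: payoffs -3, -5, 3, 4 → best response a4.
P1 against b3: payoffs 4, 1, -4, 3 → best response a1.
P1 against b4: payoffs -3, 3, 1, 4 → best response a4.
P2 against a1: payoffs 2, 3, 0, -5 → best response b2.
P2 against a2: payoffs 3, -3, -4, 2 → best response b1.
P2 against a3: payoffs -4, 0, -3, 2 → best response b4.
P2 against a4: payoffs -1, -5, 5, 3 → best response b3.
No profile is a mutual best response for all players.

There is no pure-strategy Nash equilibrium.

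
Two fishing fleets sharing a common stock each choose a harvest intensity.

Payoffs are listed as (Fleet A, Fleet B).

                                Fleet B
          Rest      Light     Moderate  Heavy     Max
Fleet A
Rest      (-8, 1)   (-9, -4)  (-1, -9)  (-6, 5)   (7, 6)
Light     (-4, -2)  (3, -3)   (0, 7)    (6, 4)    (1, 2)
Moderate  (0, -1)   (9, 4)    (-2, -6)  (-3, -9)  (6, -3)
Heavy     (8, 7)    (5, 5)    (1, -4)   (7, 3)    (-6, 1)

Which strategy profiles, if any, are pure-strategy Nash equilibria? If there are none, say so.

Pure-strategy Nash equilibria: (Rest, Max); (Moderate, Light); (Heavy, Rest)

Fleet A against Rest: payoffs -8, -4, 0, 8 → best response Heavy.
Fleet A against Light: payoffs -9, 3, 9, 5 → best response Moderate.
Fleet A against Moderate: payoffs -1, 0, -2, 1 → best response Heavy.
Fleet A against Heavy: payoffs -6, 6, -3, 7 → best response Heavy.
Fleet A against Max: payoffs 7, 1, 6, -6 → best response Rest.
Fleet B against Rest: payoffs 1, -4, -9, 5, 6 → best response Max.
Fleet B against Light: payoffs -2, -3, 7, 4, 2 → best response Moderate.
Fleet B against Moderate: payoffs -1, 4, -6, -9, -3 → best response Light.
Fleet B against Heavy: payoffs 7, 5, -4, 3, 1 → best response Rest.
Mutual best responses: (Rest, Max); (Moderate, Light); (Heavy, Rest).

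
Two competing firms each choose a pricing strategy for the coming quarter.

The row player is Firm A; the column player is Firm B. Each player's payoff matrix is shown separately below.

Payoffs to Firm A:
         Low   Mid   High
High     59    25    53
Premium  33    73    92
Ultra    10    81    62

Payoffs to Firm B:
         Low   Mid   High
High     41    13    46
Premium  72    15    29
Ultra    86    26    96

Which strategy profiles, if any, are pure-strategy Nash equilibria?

Firm A against Low: payoffs 59, 33, 10 → best response High.
Firm A against Mid: payoffs 25, 73, 81 → best response Ultra.
Firm A against High: payoffs 53, 92, 62 → best response Premium.
Firm B against High: payoffs 41, 13, 46 → best response High.
Firm B against Premium: payoffs 72, 15, 29 → best response Low.
Firm B against Ultra: payoffs 86, 26, 96 → best response High.
No profile is a mutual best response for all players.

There is no pure-strategy Nash equilibrium.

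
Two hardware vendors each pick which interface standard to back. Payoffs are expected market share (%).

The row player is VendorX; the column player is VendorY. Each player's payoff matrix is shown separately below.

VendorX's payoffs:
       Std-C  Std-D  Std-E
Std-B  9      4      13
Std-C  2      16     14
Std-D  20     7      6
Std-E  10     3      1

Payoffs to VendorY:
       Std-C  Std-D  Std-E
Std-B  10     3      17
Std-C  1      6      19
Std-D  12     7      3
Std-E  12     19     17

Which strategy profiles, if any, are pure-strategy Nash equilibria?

The pure Nash equilibria are (Std-C, Std-E); (Std-D, Std-C).

VendorX against Std-C: payoffs 9, 2, 20, 10 → best response Std-D.
VendorX against Std-D: payoffs 4, 16, 7, 3 → best response Std-C.
VendorX against Std-E: payoffs 13, 14, 6, 1 → best response Std-C.
VendorY against Std-B: payoffs 10, 3, 17 → best response Std-E.
VendorY against Std-C: payoffs 1, 6, 19 → best response Std-E.
VendorY against Std-D: payoffs 12, 7, 3 → best response Std-C.
VendorY against Std-E: payoffs 12, 19, 17 → best response Std-D.
Mutual best responses: (Std-C, Std-E); (Std-D, Std-C).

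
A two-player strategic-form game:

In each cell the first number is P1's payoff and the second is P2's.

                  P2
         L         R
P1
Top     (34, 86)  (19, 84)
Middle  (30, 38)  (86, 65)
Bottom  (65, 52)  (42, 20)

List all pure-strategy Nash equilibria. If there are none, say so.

P1 against L: payoffs 34, 30, 65 → best response Bottom.
P1 against R: payoffs 19, 86, 42 → best response Middle.
P2 against Top: payoffs 86, 84 → best response L.
P2 against Middle: payoffs 38, 65 → best response R.
P2 against Bottom: payoffs 52, 20 → best response L.
Mutual best responses: (Middle, R); (Bottom, L).

Pure-strategy Nash equilibria: (Middle, R); (Bottom, L)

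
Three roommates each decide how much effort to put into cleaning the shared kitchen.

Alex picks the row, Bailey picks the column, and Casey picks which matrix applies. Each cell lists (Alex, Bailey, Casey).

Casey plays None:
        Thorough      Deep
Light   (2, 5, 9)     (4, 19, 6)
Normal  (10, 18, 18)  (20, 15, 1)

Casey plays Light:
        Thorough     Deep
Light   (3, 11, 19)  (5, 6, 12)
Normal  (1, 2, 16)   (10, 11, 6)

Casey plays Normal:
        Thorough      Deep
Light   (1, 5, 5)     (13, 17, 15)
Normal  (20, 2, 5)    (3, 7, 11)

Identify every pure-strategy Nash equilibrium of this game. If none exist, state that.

Mark each player's best response to every combination of opponents' strategies; a profile where every player is best-responding is a pure Nash equilibrium.
Alex against (Thorough, None): payoffs 2, 10 → best response Normal.
Alex against (Thorough, Light): payoffs 3, 1 → best response Light.
Alex against (Thorough, Normal): payoffs 1, 20 → best response Normal.
Alex against (Deep, None): payoffs 4, 20 → best response Normal.
Alex against (Deep, Light): payoffs 5, 10 → best response Normal.
Alex against (Deep, Normal): payoffs 13, 3 → best response Light.
Bailey against (Light, None): payoffs 5, 19 → best response Deep.
Bailey against (Light, Light): payoffs 11, 6 → best response Thorough.
Bailey against (Light, Normal): payoffs 5, 17 → best response Deep.
Bailey against (Normal, None): payoffs 18, 15 → best response Thorough.
Bailey against (Normal, Light): payoffs 2, 11 → best response Deep.
Bailey against (Normal, Normal): payoffs 2, 7 → best response Deep.
Casey against (Light, Thorough): payoffs 9, 19, 5 → best response Light.
Casey against (Light, Deep): payoffs 6, 12, 15 → best response Normal.
Casey against (Normal, Thorough): payoffs 18, 16, 5 → best response None.
Casey against (Normal, Deep): payoffs 1, 6, 11 → best response Normal.
Mutual best responses: (Light, Thorough, Light); (Light, Deep, Normal); (Normal, Thorough, None).

Pure-strategy Nash equilibria: (Light, Thorough, Light) and (Light, Deep, Normal) and (Normal, Thorough, None)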